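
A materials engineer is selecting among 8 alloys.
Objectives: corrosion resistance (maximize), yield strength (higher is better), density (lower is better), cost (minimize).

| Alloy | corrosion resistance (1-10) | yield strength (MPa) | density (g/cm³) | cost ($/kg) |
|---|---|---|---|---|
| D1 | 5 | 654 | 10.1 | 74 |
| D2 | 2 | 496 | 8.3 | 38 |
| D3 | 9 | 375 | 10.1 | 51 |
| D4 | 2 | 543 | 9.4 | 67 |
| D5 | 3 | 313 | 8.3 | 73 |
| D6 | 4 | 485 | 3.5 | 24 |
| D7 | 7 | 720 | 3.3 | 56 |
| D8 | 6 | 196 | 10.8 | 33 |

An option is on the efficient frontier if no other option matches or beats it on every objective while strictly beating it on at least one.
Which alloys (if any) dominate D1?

D7: corrosion resistance 7≥5, yield strength 720≥654, density 3.3≤10.1, cost 56≤74 — dominates D1.
Others (D2, D3, D4, D5, D6, D8) are each worse than D1 on at least one objective.

D7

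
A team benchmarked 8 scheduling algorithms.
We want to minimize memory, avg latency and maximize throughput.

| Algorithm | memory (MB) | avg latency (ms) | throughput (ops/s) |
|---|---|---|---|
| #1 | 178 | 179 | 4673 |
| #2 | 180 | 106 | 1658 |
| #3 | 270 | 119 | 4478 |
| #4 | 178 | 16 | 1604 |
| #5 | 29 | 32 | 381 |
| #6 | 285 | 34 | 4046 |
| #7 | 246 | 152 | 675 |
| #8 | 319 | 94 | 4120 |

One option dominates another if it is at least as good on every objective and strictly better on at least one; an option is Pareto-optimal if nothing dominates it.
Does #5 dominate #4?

#5 vs #4: #5 is worse on avg latency (32 vs 16), so it does not dominate #4.

No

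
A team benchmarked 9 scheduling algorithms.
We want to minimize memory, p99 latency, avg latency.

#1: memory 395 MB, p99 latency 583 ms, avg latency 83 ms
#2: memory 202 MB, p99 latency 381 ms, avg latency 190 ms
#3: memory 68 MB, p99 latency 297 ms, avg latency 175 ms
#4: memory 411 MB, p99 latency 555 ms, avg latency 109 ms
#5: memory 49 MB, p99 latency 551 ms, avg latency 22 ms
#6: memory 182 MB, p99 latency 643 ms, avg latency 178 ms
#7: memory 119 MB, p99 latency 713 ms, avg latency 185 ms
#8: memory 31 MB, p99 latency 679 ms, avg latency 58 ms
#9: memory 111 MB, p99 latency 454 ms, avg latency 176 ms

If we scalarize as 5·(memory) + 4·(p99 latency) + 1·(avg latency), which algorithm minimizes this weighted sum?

#3

#1: 5·395 + 4·583 + 1·83 = 4390
#2: 5·202 + 4·381 + 1·190 = 2724
#3: 5·68 + 4·297 + 1·175 = 1703
#4: 5·411 + 4·555 + 1·109 = 4384
#5: 5·49 + 4·551 + 1·22 = 2471
#6: 5·182 + 4·643 + 1·178 = 3660
#7: 5·119 + 4·713 + 1·185 = 3632
#8: 5·31 + 4·679 + 1·58 = 2929
#9: 5·111 + 4·454 + 1·176 = 2547
Lowest: #3 at 1703.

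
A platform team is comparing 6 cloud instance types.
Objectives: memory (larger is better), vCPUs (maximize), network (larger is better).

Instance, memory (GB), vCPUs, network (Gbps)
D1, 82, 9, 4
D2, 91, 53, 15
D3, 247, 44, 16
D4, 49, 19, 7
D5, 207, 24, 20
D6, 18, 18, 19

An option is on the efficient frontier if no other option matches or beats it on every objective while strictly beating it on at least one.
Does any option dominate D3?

No

D1: worse on memory (82 vs 247).
D2: worse on memory (91 vs 247).
D4: worse on memory (49 vs 247).
D5: worse on memory (207 vs 247).
D6: worse on memory (18 vs 247).
No option is at least as good as D3 on every objective and strictly better on one.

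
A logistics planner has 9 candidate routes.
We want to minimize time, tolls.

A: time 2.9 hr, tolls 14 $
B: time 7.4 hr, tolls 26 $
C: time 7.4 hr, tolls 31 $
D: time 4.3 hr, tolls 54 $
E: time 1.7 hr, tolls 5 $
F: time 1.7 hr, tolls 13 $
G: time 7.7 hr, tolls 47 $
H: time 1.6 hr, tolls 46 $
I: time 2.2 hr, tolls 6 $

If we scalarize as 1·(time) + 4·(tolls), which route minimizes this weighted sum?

A: 1·2.9 + 4·14 = 58.9
B: 1·7.4 + 4·26 = 111.4
C: 1·7.4 + 4·31 = 131.4
D: 1·4.3 + 4·54 = 220.3
E: 1·1.7 + 4·5 = 21.7
F: 1·1.7 + 4·13 = 53.7
G: 1·7.7 + 4·47 = 195.7
H: 1·1.6 + 4·46 = 185.6
I: 1·2.2 + 4·6 = 26.2
Lowest: E at 21.7.

E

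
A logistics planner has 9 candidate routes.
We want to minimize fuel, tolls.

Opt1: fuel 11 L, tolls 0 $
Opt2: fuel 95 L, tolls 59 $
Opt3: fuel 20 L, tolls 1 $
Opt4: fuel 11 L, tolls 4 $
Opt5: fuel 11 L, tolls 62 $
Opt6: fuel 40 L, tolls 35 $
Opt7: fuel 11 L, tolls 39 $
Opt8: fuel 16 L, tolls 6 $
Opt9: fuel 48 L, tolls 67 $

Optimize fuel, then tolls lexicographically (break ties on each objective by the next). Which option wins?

Opt1

First minimize fuel: best is 11, kept {Opt1, Opt4, Opt5, Opt7}.
Then minimize tolls: best is 0, kept {Opt1}.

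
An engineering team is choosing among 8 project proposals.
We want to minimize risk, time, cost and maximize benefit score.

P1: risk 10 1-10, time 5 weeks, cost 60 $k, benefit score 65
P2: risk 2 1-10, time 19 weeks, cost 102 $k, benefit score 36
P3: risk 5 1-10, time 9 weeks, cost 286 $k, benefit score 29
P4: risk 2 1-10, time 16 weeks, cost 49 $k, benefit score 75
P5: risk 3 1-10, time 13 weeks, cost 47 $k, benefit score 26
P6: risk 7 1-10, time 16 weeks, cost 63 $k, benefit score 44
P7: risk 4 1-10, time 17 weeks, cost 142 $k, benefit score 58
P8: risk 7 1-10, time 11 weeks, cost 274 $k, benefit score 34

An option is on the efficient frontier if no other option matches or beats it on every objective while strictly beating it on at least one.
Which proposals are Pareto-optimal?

P1: not dominated (best time).
P2: dominated by P4 (risk 2≤2, time 16≤19, cost 49≤102, benefit score 75≥36).
P3: not dominated.
P4: not dominated (best benefit score).
P5: not dominated (best cost).
P6: dominated by P4 (risk 2≤7, time 16≤16, cost 49≤63, benefit score 75≥44).
P7: dominated by P4 (risk 2≤4, time 16≤17, cost 49≤142, benefit score 75≥58).
P8: not dominated.

P1, P3, P4, P5, P8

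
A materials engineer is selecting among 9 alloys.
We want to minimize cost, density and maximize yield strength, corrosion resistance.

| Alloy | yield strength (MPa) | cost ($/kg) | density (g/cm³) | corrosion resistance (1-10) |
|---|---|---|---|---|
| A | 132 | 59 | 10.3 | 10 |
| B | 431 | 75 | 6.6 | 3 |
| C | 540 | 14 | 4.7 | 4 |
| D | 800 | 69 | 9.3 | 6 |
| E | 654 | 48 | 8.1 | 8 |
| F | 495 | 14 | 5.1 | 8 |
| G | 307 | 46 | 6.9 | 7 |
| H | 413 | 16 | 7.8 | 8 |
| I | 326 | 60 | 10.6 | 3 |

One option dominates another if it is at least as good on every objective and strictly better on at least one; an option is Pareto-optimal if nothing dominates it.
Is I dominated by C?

C vs I: yield strength 540≥326, cost 14≤60, density 4.7≤10.6, corrosion resistance 4≥3 — C is at least as good on every objective with at least one strict improvement.

Yes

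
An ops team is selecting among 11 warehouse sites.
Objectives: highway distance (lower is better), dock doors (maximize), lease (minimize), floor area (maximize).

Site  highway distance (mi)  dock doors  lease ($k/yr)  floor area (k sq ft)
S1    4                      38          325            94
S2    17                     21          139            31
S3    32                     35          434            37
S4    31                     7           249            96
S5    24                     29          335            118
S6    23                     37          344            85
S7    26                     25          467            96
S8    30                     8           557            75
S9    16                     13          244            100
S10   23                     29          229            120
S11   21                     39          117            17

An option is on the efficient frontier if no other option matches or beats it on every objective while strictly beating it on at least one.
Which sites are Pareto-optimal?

S1: not dominated (best highway distance).
S2: not dominated.
S3: dominated by S1 (highway distance 4≤32, dock doors 38≥35, lease 325≤434, floor area 94≥37).
S4: dominated by S9 (highway distance 16≤31, dock doors 13≥7, lease 244≤249, floor area 100≥96).
S5: dominated by S10 (highway distance 23≤24, dock doors 29≥29, lease 229≤335, floor area 120≥118).
S6: dominated by S1 (highway distance 4≤23, dock doors 38≥37, lease 325≤344, floor area 94≥85).
S7: dominated by S5 (highway distance 24≤26, dock doors 29≥25, lease 335≤467, floor area 118≥96).
S8: dominated by S1 (highway distance 4≤30, dock doors 38≥8, lease 325≤557, floor area 94≥75).
S9: not dominated.
S10: not dominated (best floor area).
S11: not dominated (best dock doors).

S1, S2, S9, S10, S11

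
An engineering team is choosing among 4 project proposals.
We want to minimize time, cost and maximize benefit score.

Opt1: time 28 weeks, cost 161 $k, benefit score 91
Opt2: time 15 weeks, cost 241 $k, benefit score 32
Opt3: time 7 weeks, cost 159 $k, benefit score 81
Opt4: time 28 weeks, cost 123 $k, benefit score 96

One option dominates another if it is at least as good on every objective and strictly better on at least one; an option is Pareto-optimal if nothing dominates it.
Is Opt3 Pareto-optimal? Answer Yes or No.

Opt1: worse on time (28 vs 7).
Opt2: worse on time (15 vs 7).
Opt4: worse on time (28 vs 7).
No option is at least as good as Opt3 on every objective and strictly better on one.

Yes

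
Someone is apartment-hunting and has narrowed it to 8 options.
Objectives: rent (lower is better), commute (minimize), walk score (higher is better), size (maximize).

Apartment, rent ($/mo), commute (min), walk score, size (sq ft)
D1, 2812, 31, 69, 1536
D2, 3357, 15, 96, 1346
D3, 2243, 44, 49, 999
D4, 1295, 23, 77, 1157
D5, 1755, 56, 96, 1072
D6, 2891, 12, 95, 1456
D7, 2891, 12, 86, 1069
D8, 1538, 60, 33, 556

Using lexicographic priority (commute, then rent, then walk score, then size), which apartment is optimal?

First minimize commute: best is 12, kept {D6, D7}.
Then minimize rent: best is 2891, kept {D6, D7}.
Then maximize walk score: best is 95, kept {D6}.

D6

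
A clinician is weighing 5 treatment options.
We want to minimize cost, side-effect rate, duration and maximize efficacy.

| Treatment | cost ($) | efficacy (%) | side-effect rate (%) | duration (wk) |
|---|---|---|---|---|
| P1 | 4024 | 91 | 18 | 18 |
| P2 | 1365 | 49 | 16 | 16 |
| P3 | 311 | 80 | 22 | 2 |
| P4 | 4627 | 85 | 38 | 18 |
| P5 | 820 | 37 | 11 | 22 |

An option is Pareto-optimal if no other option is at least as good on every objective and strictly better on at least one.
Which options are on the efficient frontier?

P1, P2, P3, P5

P1: not dominated (best efficacy).
P2: not dominated.
P3: not dominated (best cost).
P4: dominated by P1 (cost 4024≤4627, efficacy 91≥85, side-effect rate 18≤38, duration 18≤18).
P5: not dominated (best side-effect rate).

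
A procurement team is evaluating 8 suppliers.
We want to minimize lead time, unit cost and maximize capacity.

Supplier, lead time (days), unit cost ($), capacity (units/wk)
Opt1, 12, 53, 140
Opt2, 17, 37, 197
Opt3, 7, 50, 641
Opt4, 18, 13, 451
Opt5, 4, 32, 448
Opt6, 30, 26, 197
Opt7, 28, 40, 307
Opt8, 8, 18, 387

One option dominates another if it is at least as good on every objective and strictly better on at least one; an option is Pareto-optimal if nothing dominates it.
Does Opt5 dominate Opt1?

Yes

Opt5 vs Opt1: lead time 4≤12, unit cost 32≤53, capacity 448≥140 — Opt5 is at least as good on every objective with at least one strict improvement.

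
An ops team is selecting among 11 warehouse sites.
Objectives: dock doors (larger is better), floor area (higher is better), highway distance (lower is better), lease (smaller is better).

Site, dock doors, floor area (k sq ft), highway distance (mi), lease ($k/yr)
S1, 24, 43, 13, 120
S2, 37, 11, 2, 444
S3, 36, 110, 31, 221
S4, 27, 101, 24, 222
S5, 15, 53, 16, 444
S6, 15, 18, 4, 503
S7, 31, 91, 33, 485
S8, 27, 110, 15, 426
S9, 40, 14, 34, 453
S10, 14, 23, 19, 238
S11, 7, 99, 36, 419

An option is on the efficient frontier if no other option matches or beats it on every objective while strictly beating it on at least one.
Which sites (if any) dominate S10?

S1

S1: dock doors 24≥14, floor area 43≥23, highway distance 13≤19, lease 120≤238 — dominates S10.
Others (S2, S3, S4, S5, S6, S7, S8, S9, S11) are each worse than S10 on at least one objective.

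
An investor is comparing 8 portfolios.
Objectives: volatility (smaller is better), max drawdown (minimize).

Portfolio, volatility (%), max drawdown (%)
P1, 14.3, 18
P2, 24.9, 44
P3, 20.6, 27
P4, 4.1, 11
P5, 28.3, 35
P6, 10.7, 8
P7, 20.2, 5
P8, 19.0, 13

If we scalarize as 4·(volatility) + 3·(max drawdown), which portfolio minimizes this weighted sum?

P1: 4·14.3 + 3·18 = 111.2
P2: 4·24.9 + 3·44 = 231.6
P3: 4·20.6 + 3·27 = 163.4
P4: 4·4.1 + 3·11 = 49.4
P5: 4·28.3 + 3·35 = 218.2
P6: 4·10.7 + 3·8 = 66.8
P7: 4·20.2 + 3·5 = 95.8
P8: 4·19.0 + 3·13 = 115.0
Lowest: P4 at 49.4.

P4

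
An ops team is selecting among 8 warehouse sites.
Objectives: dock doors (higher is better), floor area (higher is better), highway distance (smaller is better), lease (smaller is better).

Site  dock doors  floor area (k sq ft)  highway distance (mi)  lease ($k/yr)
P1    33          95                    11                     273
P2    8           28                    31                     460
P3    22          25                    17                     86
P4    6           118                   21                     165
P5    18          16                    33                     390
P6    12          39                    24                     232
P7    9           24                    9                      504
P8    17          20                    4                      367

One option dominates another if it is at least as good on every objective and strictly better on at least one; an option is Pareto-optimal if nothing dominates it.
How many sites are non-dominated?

6

P1: not dominated (best dock doors).
P2: dominated by P1 (dock doors 33≥8, floor area 95≥28, highway distance 11≤31, lease 273≤460).
P3: not dominated (best lease).
P4: not dominated (best floor area).
P5: dominated by P1 (dock doors 33≥18, floor area 95≥16, highway distance 11≤33, lease 273≤390).
P6: not dominated.
P7: not dominated.
P8: not dominated (best highway distance).
Pareto-optimal: P1, P3, P4, P6, P7, P8 → 6.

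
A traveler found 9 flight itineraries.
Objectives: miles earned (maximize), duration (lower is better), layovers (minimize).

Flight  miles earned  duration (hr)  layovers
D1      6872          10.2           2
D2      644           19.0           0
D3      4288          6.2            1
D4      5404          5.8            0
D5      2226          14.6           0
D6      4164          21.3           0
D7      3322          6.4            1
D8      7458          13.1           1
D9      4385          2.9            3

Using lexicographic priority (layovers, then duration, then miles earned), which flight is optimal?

D4

First minimize layovers: best is 0, kept {D2, D4, D5, D6}.
Then minimize duration: best is 5.8, kept {D4}.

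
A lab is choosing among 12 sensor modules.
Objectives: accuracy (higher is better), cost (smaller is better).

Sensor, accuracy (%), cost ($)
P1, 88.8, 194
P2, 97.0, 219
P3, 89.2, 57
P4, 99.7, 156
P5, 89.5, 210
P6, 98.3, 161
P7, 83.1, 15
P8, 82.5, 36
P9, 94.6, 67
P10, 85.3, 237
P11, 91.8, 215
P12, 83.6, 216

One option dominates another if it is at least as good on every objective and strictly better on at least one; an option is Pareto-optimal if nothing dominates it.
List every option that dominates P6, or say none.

P4: accuracy 99.7≥98.3, cost 156≤161 — dominates P6.
Others (P1, P2, P3, P5, P7, P8, P9, P10, P11, P12) are each worse than P6 on at least one objective.

P4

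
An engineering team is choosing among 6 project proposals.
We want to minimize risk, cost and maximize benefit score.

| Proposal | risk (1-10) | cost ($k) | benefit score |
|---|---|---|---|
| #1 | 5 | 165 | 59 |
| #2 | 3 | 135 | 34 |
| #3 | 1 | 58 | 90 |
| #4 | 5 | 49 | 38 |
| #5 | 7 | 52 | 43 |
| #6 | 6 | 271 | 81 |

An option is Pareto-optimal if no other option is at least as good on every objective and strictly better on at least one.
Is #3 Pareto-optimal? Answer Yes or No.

Yes

#1: worse on risk (5 vs 1).
#2: worse on risk (3 vs 1).
#4: worse on risk (5 vs 1).
#5: worse on risk (7 vs 1).
#6: worse on risk (6 vs 1).
No option is at least as good as #3 on every objective and strictly better on one.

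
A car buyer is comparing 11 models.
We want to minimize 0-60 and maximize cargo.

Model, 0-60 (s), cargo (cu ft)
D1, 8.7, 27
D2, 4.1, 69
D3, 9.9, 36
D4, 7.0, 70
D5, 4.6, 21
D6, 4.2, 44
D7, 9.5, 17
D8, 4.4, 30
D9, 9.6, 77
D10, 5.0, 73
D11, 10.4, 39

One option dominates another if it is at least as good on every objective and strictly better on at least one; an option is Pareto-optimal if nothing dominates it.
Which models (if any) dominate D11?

D2: 0-60 4.1≤10.4, cargo 69≥39 — dominates D11.
D4: 0-60 7.0≤10.4, cargo 70≥39 — dominates D11.
D6: 0-60 4.2≤10.4, cargo 44≥39 — dominates D11.
D9: 0-60 9.6≤10.4, cargo 77≥39 — dominates D11.
D10: 0-60 5.0≤10.4, cargo 73≥39 — dominates D11.
Others (D1, D3, D5, D7, D8) are each worse than D11 on at least one objective.

D2, D4, D6, D9, D10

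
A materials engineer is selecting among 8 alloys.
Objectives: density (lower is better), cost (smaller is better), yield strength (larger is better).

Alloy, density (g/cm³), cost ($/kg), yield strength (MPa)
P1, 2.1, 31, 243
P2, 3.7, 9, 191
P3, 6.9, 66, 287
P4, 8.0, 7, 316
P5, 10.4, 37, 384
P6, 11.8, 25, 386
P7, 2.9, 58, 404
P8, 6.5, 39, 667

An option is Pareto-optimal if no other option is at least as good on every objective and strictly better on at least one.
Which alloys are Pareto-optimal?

P1, P2, P4, P5, P6, P7, P8

P1: not dominated (best density).
P2: not dominated.
P3: dominated by P7 (density 2.9≤6.9, cost 58≤66, yield strength 404≥287).
P4: not dominated (best cost).
P5: not dominated.
P6: not dominated.
P7: not dominated.
P8: not dominated (best yield strength).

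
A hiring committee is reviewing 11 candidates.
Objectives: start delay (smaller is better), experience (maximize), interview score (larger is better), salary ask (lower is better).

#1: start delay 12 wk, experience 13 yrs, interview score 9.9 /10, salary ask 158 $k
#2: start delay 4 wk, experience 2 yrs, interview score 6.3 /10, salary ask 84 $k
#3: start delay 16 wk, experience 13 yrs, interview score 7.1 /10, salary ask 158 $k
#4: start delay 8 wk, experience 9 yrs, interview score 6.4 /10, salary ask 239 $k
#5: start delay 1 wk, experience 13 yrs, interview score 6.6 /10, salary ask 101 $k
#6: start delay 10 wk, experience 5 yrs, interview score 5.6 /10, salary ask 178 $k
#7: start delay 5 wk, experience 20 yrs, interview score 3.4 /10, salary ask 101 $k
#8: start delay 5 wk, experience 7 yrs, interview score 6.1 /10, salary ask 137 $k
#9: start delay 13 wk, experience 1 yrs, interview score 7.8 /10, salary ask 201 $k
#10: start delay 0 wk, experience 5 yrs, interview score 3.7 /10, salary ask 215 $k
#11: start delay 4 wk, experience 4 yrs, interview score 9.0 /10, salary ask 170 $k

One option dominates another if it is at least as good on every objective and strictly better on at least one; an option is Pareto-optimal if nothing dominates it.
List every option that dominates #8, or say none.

#5: start delay 1≤5, experience 13≥7, interview score 6.6≥6.1, salary ask 101≤137 — dominates #8.
Others (#1, #2, #3, #4, #6, #7, #9, #10, #11) are each worse than #8 on at least one objective.

#5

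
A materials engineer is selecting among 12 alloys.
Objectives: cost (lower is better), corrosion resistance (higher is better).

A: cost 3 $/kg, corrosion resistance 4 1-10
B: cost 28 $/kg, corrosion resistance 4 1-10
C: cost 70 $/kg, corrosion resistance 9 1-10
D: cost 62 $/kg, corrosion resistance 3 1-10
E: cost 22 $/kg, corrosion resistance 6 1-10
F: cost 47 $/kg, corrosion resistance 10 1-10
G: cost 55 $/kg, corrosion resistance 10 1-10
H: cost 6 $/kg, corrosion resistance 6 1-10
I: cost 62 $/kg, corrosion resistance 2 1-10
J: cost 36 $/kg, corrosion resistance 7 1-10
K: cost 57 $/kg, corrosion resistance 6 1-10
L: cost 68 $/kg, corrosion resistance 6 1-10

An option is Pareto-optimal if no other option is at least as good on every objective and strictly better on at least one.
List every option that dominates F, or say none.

none

A: worse on corrosion resistance (4 vs 10).
B: worse on corrosion resistance (4 vs 10).
C: worse on cost (70 vs 47).
D: worse on cost (62 vs 47).
E: worse on corrosion resistance (6 vs 10).
G: worse on cost (55 vs 47).
H: worse on corrosion resistance (6 vs 10).
I: worse on cost (62 vs 47).
J: worse on corrosion resistance (7 vs 10).
K: worse on cost (57 vs 47).
L: worse on cost (68 vs 47).
No option dominates F.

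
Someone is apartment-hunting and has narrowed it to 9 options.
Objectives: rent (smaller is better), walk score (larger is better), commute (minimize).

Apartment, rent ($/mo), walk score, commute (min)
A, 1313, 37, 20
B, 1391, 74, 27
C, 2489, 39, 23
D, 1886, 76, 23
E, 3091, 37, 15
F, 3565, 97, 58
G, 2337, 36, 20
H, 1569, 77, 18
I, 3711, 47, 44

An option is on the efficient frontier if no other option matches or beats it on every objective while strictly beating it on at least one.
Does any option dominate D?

Yes

H vs D: rent 1569≤1886, walk score 77≥76, commute 18≤23 — H is at least as good on every objective and strictly better on at least one, so H dominates D.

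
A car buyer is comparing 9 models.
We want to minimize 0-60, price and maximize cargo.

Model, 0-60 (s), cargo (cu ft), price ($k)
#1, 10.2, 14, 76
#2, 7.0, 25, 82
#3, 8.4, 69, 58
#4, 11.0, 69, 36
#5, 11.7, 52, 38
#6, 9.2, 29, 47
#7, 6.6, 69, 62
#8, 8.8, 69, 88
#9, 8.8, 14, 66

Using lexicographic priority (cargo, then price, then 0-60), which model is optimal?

#4

First maximize cargo: best is 69, kept {#3, #4, #7, #8}.
Then minimize price: best is 36, kept {#4}.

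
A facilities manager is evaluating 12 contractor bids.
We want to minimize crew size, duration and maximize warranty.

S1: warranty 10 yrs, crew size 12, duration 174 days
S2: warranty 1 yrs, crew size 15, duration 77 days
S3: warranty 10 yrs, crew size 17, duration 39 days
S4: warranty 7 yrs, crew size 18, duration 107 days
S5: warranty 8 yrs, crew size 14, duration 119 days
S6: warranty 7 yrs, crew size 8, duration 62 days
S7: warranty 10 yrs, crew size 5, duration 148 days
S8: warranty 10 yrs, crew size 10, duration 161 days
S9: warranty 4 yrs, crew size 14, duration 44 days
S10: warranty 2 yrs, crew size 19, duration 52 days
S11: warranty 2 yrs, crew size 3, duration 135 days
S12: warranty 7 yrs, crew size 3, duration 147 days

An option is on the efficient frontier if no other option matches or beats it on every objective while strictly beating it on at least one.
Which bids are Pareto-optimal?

S1: dominated by S7 (warranty 10≥10, crew size 5≤12, duration 148≤174).
S2: dominated by S6 (warranty 7≥1, crew size 8≤15, duration 62≤77).
S3: not dominated (best duration).
S4: dominated by S3 (warranty 10≥7, crew size 17≤18, duration 39≤107).
S5: not dominated.
S6: not dominated.
S7: not dominated.
S8: dominated by S7 (warranty 10≥10, crew size 5≤10, duration 148≤161).
S9: not dominated.
S10: dominated by S3 (warranty 10≥2, crew size 17≤19, duration 39≤52).
S11: not dominated.
S12: not dominated.

S3, S5, S6, S7, S9, S11, S12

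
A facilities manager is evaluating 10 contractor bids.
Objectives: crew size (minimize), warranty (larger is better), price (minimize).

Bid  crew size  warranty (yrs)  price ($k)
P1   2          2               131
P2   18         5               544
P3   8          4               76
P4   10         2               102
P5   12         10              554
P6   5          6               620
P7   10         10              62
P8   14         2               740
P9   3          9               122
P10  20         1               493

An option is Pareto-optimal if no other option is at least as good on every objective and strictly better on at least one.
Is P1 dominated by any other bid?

No

P2: worse on crew size (18 vs 2).
P3: worse on crew size (8 vs 2).
P4: worse on crew size (10 vs 2).
P5: worse on crew size (12 vs 2).
P6: worse on crew size (5 vs 2).
P7: worse on crew size (10 vs 2).
P8: worse on crew size (14 vs 2).
P9: worse on crew size (3 vs 2).
P10: worse on crew size (20 vs 2).
No option is at least as good as P1 on every objective and strictly better on one.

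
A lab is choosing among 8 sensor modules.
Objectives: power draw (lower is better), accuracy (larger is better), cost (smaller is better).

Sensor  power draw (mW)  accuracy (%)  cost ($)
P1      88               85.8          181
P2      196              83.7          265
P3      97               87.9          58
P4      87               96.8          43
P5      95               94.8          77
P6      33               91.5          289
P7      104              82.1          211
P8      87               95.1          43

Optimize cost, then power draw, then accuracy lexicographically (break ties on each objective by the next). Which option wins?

First minimize cost: best is 43, kept {P4, P8}.
Then minimize power draw: best is 87, kept {P4, P8}.
Then maximize accuracy: best is 96.8, kept {P4}.

P4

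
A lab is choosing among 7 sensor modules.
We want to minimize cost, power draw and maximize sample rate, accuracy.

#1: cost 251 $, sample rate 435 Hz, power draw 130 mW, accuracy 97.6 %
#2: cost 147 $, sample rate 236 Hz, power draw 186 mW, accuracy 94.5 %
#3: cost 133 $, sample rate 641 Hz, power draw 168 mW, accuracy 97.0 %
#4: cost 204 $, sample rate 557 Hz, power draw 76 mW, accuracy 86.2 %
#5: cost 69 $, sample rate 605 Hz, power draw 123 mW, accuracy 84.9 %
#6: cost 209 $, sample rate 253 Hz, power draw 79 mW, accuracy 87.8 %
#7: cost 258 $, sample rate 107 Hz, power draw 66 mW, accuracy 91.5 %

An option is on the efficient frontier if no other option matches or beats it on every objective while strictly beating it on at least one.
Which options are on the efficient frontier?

#1, #3, #4, #5, #6, #7

#1: not dominated (best accuracy).
#2: dominated by #3 (cost 133≤147, sample rate 641≥236, power draw 168≤186, accuracy 97.0≥94.5).
#3: not dominated (best sample rate).
#4: not dominated.
#5: not dominated (best cost).
#6: not dominated.
#7: not dominated (best power draw).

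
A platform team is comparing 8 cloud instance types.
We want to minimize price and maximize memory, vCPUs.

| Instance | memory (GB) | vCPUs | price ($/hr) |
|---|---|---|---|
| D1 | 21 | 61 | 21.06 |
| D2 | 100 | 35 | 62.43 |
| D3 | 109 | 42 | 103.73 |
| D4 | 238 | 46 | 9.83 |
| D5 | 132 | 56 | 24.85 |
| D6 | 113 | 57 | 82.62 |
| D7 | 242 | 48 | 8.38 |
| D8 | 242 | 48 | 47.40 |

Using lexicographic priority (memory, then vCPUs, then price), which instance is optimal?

D7

First maximize memory: best is 242, kept {D7, D8}.
Then maximize vCPUs: best is 48, kept {D7, D8}.
Then minimize price: best is 8.38, kept {D7}.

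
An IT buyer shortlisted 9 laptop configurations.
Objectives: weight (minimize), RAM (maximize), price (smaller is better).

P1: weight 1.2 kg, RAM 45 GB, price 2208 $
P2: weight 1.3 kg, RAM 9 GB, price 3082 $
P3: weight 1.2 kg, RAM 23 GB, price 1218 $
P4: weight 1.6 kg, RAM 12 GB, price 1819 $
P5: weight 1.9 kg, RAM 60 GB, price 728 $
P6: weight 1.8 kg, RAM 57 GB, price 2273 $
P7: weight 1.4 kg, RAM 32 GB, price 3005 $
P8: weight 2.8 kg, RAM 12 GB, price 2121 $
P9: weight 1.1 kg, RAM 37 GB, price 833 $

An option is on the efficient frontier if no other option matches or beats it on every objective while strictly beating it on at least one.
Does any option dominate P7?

Yes

P1 vs P7: weight 1.2≤1.4, RAM 45≥32, price 2208≤3005 — P1 is at least as good on every objective and strictly better on at least one, so P1 dominates P7.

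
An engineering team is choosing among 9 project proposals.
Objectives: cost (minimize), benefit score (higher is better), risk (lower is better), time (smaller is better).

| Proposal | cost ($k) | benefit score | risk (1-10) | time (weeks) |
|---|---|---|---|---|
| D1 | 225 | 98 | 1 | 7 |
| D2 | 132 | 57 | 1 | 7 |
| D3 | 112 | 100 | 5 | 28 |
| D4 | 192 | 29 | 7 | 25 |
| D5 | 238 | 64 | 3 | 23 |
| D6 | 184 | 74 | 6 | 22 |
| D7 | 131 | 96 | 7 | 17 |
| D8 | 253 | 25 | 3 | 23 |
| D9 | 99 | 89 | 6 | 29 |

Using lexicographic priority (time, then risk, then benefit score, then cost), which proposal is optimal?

D1

First minimize time: best is 7, kept {D1, D2}.
Then minimize risk: best is 1, kept {D1, D2}.
Then maximize benefit score: best is 98, kept {D1}.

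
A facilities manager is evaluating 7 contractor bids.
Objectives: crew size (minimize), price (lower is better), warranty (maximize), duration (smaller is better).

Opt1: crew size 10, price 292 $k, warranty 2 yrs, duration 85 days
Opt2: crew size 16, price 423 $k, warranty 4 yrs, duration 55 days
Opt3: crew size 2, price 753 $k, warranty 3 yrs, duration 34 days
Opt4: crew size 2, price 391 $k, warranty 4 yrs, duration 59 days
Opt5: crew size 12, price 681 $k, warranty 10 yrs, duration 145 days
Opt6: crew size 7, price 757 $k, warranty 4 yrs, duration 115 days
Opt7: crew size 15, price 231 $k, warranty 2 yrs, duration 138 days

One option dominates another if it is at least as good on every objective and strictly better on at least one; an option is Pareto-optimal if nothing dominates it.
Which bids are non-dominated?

Opt1, Opt2, Opt3, Opt4, Opt5, Opt7

Opt1: not dominated.
Opt2: not dominated.
Opt3: not dominated (best duration).
Opt4: not dominated.
Opt5: not dominated (best warranty).
Opt6: dominated by Opt4 (crew size 2≤7, price 391≤757, warranty 4≥4, duration 59≤115).
Opt7: not dominated (best price).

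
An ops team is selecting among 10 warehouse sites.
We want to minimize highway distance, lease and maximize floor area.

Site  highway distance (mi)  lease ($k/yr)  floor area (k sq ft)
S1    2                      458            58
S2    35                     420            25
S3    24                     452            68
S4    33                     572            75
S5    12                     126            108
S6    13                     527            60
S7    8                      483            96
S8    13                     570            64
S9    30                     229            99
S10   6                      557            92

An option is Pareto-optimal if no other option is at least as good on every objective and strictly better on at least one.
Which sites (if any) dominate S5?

none

S1: worse on lease (458 vs 126).
S2: worse on highway distance (35 vs 12).
S3: worse on highway distance (24 vs 12).
S4: worse on highway distance (33 vs 12).
S6: worse on highway distance (13 vs 12).
S7: worse on lease (483 vs 126).
S8: worse on highway distance (13 vs 12).
S9: worse on highway distance (30 vs 12).
S10: worse on lease (557 vs 126).
No option dominates S5.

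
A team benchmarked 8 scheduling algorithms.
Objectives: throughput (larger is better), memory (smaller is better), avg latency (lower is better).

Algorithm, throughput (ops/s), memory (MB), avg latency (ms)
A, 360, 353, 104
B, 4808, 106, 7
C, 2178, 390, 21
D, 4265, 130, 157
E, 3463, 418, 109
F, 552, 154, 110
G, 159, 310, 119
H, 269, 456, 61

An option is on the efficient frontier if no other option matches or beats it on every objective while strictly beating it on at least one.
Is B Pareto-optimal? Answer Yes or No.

Yes

A: worse on throughput (360 vs 4808).
C: worse on throughput (2178 vs 4808).
D: worse on throughput (4265 vs 4808).
E: worse on throughput (3463 vs 4808).
F: worse on throughput (552 vs 4808).
G: worse on throughput (159 vs 4808).
H: worse on throughput (269 vs 4808).
No option is at least as good as B on every objective and strictly better on one.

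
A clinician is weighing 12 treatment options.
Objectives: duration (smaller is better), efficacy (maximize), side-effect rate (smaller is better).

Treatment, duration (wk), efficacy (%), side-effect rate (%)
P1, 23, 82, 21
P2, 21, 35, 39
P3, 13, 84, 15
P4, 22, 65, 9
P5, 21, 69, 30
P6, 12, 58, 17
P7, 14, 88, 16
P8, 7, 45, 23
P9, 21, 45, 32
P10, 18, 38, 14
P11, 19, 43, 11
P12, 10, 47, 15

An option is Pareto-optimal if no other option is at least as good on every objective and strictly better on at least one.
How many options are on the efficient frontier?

P1: dominated by P3 (duration 13≤23, efficacy 84≥82, side-effect rate 15≤21).
P2: dominated by P3 (duration 13≤21, efficacy 84≥35, side-effect rate 15≤39).
P3: not dominated.
P4: not dominated (best side-effect rate).
P5: dominated by P3 (duration 13≤21, efficacy 84≥69, side-effect rate 15≤30).
P6: not dominated.
P7: not dominated (best efficacy).
P8: not dominated (best duration).
P9: dominated by P3 (duration 13≤21, efficacy 84≥45, side-effect rate 15≤32).
P10: not dominated.
P11: not dominated.
P12: not dominated.
Pareto-optimal: P3, P4, P6, P7, P8, P10, P11, P12 → 8.

8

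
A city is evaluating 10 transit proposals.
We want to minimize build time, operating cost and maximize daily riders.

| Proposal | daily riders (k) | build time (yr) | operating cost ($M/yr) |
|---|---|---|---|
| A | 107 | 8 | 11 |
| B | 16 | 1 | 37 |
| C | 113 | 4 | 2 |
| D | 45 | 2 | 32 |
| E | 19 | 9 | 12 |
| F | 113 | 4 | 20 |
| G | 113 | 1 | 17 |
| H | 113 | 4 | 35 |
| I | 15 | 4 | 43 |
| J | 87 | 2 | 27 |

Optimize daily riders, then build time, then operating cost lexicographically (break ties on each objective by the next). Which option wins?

First maximize daily riders: best is 113, kept {C, F, G, H}.
Then minimize build time: best is 1, kept {G}.

G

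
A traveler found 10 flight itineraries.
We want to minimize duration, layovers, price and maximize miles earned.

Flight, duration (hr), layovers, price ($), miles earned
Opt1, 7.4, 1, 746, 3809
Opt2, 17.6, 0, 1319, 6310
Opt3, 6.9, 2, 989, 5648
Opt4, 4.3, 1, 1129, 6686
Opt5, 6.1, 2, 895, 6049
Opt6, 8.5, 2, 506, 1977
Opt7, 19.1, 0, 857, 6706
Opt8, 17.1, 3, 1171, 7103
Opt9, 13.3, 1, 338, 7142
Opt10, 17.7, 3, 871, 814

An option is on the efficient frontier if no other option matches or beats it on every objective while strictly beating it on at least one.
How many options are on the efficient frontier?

Opt1: not dominated.
Opt2: not dominated.
Opt3: dominated by Opt5 (duration 6.1≤6.9, layovers 2≤2, price 895≤989, miles earned 6049≥5648).
Opt4: not dominated (best duration).
Opt5: not dominated.
Opt6: not dominated.
Opt7: not dominated.
Opt8: dominated by Opt9 (duration 13.3≤17.1, layovers 1≤3, price 338≤1171, miles earned 7142≥7103).
Opt9: not dominated (best price).
Opt10: dominated by Opt1 (duration 7.4≤17.7, layovers 1≤3, price 746≤871, miles earned 3809≥814).
Pareto-optimal: Opt1, Opt2, Opt4, Opt5, Opt6, Opt7, Opt9 → 7.

7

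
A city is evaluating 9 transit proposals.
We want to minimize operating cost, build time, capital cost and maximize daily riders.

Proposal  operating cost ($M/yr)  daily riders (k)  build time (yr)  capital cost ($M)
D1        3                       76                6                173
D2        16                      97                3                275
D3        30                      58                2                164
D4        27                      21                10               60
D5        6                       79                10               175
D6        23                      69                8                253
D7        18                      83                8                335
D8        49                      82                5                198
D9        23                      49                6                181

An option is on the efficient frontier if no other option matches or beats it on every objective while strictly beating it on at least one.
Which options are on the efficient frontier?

D1: not dominated (best operating cost).
D2: not dominated (best daily riders).
D3: not dominated (best build time).
D4: not dominated (best capital cost).
D5: not dominated.
D6: dominated by D1 (operating cost 3≤23, daily riders 76≥69, build time 6≤8, capital cost 173≤253).
D7: dominated by D2 (operating cost 16≤18, daily riders 97≥83, build time 3≤8, capital cost 275≤335).
D8: not dominated.
D9: dominated by D1 (operating cost 3≤23, daily riders 76≥49, build time 6≤6, capital cost 173≤181).

D1, D2, D3, D4, D5, D8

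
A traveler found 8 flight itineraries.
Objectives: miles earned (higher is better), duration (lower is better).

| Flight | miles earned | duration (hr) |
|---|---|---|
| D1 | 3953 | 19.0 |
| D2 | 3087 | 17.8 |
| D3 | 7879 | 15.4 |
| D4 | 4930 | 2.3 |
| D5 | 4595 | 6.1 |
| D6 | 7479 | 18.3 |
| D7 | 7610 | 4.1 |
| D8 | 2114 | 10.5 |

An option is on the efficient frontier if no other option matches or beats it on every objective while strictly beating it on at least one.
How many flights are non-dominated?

3

D1: dominated by D3 (miles earned 7879≥3953, duration 15.4≤19.0).
D2: dominated by D3 (miles earned 7879≥3087, duration 15.4≤17.8).
D3: not dominated (best miles earned).
D4: not dominated (best duration).
D5: dominated by D4 (miles earned 4930≥4595, duration 2.3≤6.1).
D6: dominated by D3 (miles earned 7879≥7479, duration 15.4≤18.3).
D7: not dominated.
D8: dominated by D4 (miles earned 4930≥2114, duration 2.3≤10.5).
Pareto-optimal: D3, D4, D7 → 3.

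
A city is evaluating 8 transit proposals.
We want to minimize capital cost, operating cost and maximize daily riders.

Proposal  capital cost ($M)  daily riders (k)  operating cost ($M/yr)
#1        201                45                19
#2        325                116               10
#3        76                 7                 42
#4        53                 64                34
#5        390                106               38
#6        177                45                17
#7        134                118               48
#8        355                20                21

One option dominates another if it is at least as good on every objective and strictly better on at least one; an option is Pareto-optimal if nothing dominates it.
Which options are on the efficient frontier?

#2, #4, #6, #7

#1: dominated by #6 (capital cost 177≤201, daily riders 45≥45, operating cost 17≤19).
#2: not dominated (best operating cost).
#3: dominated by #4 (capital cost 53≤76, daily riders 64≥7, operating cost 34≤42).
#4: not dominated (best capital cost).
#5: dominated by #2 (capital cost 325≤390, daily riders 116≥106, operating cost 10≤38).
#6: not dominated.
#7: not dominated (best daily riders).
#8: dominated by #1 (capital cost 201≤355, daily riders 45≥20, operating cost 19≤21).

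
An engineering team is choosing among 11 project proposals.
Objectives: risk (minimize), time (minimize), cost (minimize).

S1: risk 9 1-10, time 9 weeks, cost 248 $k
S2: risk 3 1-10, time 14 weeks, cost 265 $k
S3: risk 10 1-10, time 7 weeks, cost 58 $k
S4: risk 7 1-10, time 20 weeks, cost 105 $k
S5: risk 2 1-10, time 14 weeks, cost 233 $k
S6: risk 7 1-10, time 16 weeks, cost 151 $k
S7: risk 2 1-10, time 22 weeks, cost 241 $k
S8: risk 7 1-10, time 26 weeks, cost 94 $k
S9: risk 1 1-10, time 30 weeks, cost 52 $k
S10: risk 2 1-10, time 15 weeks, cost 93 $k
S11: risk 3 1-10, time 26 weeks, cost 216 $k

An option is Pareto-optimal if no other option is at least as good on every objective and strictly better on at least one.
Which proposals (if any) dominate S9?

S1: worse on risk (9 vs 1).
S2: worse on risk (3 vs 1).
S3: worse on risk (10 vs 1).
S4: worse on risk (7 vs 1).
S5: worse on risk (2 vs 1).
S6: worse on risk (7 vs 1).
S7: worse on risk (2 vs 1).
S8: worse on risk (7 vs 1).
S10: worse on risk (2 vs 1).
S11: worse on risk (3 vs 1).
No option dominates S9.

none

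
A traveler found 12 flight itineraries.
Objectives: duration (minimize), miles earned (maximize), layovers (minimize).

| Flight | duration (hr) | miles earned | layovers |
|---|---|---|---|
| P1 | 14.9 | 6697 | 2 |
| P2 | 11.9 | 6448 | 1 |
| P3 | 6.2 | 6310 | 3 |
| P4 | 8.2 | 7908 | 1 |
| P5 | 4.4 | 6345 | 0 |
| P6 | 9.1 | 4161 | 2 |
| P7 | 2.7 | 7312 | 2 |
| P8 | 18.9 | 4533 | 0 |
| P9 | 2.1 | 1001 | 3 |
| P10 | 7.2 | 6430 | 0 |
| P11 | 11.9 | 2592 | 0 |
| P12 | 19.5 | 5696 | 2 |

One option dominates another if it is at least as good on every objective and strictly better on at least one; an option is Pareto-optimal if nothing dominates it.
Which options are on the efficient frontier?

P4, P5, P7, P9, P10

P1: dominated by P4 (duration 8.2≤14.9, miles earned 7908≥6697, layovers 1≤2).
P2: dominated by P4 (duration 8.2≤11.9, miles earned 7908≥6448, layovers 1≤1).
P3: dominated by P5 (duration 4.4≤6.2, miles earned 6345≥6310, layovers 0≤3).
P4: not dominated (best miles earned).
P5: not dominated.
P6: dominated by P4 (duration 8.2≤9.1, miles earned 7908≥4161, layovers 1≤2).
P7: not dominated.
P8: dominated by P5 (duration 4.4≤18.9, miles earned 6345≥4533, layovers 0≤0).
P9: not dominated (best duration).
P10: not dominated.
P11: dominated by P5 (duration 4.4≤11.9, miles earned 6345≥2592, layovers 0≤0).
P12: dominated by P1 (duration 14.9≤19.5, miles earned 6697≥5696, layovers 2≤2).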